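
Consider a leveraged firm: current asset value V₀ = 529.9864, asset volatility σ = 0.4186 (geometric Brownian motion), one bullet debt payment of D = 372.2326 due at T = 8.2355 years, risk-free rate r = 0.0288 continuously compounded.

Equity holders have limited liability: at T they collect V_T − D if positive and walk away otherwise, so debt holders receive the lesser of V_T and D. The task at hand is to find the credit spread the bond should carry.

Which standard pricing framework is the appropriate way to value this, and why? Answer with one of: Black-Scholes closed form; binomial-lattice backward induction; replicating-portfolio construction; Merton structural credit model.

Key observation: the asked-for credit quantity lives on the firm's capital structure — asset value, asset volatility, debt face 372.2326 — which is the structural model's domain.

framework: Merton structural credit model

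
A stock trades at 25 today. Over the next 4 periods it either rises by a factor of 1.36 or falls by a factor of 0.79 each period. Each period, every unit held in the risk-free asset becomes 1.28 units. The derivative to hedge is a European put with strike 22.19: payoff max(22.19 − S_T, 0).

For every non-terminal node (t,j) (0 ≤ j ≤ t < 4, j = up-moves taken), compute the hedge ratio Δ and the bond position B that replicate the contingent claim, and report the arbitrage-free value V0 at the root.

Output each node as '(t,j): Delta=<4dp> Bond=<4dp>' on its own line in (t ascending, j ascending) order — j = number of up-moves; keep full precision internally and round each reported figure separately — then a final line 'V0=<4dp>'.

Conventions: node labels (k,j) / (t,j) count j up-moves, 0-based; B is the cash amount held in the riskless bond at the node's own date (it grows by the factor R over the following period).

Risk-neutral probability p* = (R−d)/(u−d) = (1.28−0.79)/(1.36−0.79) = 0.8596.
Terminal payoffs: V(4,0)=12.4525, V(4,1)=5.4267, V(4,2)=0.0000, V(4,3)=0.0000, V(4,4)=0.0000
  t=3,j=0: stock 12.3260 → up 16.7633 (V=5.4267), down 9.7375 (V=12.4525). Price 5.0100; hedge Δ=-1.0000, bond B=17.3359.
  t=3,j=1: stock 21.2194 → up 28.8584 (V=0.0000), down 16.7633 (V=5.4267). Price 0.5950; hedge Δ=-0.4487, bond B=10.1155.
  t=3,j=2: stock 36.5296 → up 49.6803 (V=0.0000), down 28.8584 (V=0.0000). Price 0.0000; hedge Δ=0.0000, bond B=0.0000.
  t=3,j=3: stock 62.8864 → up 85.5255 (V=0.0000), down 49.6803 (V=0.0000). Price 0.0000; hedge Δ=0.0000, bond B=0.0000.
  t=2,j=0: stock 15.6025 → up 21.2194 (V=0.5950), down 12.3260 (V=5.0100). Price 0.9490; hedge Δ=-0.4964, bond B=8.6945.
  t=2,j=1: stock 26.8600 → up 36.5296 (V=0.0000), down 21.2194 (V=0.5950). Price 0.0652; hedge Δ=-0.0389, bond B=1.1092.
  t=2,j=2: stock 46.2400 → up 62.8864 (V=0.0000), down 36.5296 (V=0.0000). Price 0.0000; hedge Δ=0.0000, bond B=0.0000.
  t=1,j=0: stock 19.7500 → up 26.8600 (V=0.0652), down 15.6025 (V=0.9490). Price 0.1479; hedge Δ=-0.0785, bond B=1.6983.
  t=1,j=1: stock 34.0000 → up 46.2400 (V=0.0000), down 26.8600 (V=0.0652). Price 0.0072; hedge Δ=-0.0034, bond B=0.1216.
  t=0,j=0: stock 25.0000 → up 34.0000 (V=0.0072), down 19.7500 (V=0.1479). Price 0.0210; hedge Δ=-0.0099, bond B=0.2679.
As a check, the time-0 holding Δ(0,0)·S0 + B(0,0) comes to 0.0210 — exactly V0.

(0,0): Delta=-0.0099 Bond=0.2679
(1,0): Delta=-0.0785 Bond=1.6983
(1,1): Delta=-0.0034 Bond=0.1216
(2,0): Delta=-0.4964 Bond=8.6945
(2,1): Delta=-0.0389 Bond=1.1092
(2,2): Delta=0.0000 Bond=0.0000
(3,0): Delta=-1.0000 Bond=17.3359
(3,1): Delta=-0.4487 Bond=10.1155
(3,2): Delta=0.0000 Bond=0.0000
(3,3): Delta=0.0000 Bond=0.0000
V0=0.0210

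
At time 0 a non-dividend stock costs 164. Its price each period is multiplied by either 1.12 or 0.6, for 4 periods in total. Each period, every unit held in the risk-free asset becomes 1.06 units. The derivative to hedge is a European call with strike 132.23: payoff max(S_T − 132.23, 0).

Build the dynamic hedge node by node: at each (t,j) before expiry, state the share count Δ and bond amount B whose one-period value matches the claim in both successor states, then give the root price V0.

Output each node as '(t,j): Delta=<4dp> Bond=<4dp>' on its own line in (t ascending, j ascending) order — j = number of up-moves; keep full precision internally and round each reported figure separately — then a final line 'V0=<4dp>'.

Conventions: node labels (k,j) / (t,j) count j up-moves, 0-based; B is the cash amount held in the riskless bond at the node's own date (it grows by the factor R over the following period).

No-arbitrage ⇒ martingale measure with p* = (R−d)/(u−d) = 0.8846.
At maturity the claim pays: V(4,0)=0.0000, V(4,1)=0.0000, V(4,2)=0.0000, V(4,3)=6.0149, V(4,4)=125.8272
Node (3,0) S=35.4240: V=(p*·0.0000+(1−p*)·0.0000)/1.06=0.0000; Δ=(0.0000−0.0000)/(39.6749−21.2544)=0.0000; B=V−Δ·S=0.0000
Node (3,1) S=66.1248: V=(p*·0.0000+(1−p*)·0.0000)/1.06=0.0000; Δ=(0.0000−0.0000)/(74.0598−39.6749)=0.0000; B=V−Δ·S=0.0000
Node (3,2) S=123.4330: V=(p*·6.0149+(1−p*)·0.0000)/1.06=5.0197; Δ=(6.0149−0.0000)/(138.2449−74.0598)=0.0937; B=V−Δ·S=-6.5474
Node (3,3) S=230.4082: V=(p*·125.8272+(1−p*)·6.0149)/1.06=105.6629; Δ=(125.8272−6.0149)/(258.0572−138.2449)=1.0000; B=V−Δ·S=-124.7453
Node (2,0) S=59.0400: V=(p*·0.0000+(1−p*)·0.0000)/1.06=0.0000; Δ=(0.0000−0.0000)/(66.1248−35.4240)=0.0000; B=V−Δ·S=0.0000
Node (2,1) S=110.2080: V=(p*·5.0197+(1−p*)·0.0000)/1.06=4.1892; Δ=(5.0197−0.0000)/(123.4330−66.1248)=0.0876; B=V−Δ·S=-5.4641
Node (2,2) S=205.7216: V=(p*·105.6629+(1−p*)·5.0197)/1.06=88.7266; Δ=(105.6629−5.0197)/(230.4082−123.4330)=0.9408; B=V−Δ·S=-104.8180
Node (1,0) S=98.4000: V=(p*·4.1892+(1−p*)·0.0000)/1.06=3.4960; Δ=(4.1892−0.0000)/(110.2080−59.0400)=0.0819; B=V−Δ·S=-4.5600
Node (1,1) S=183.6800: V=(p*·88.7266+(1−p*)·4.1892)/1.06=74.5022; Δ=(88.7266−4.1892)/(205.7216−110.2080)=0.8851; B=V−Δ·S=-88.0699
Node (0,0) S=164.0000: V=(p*·74.5022+(1−p*)·3.4960)/1.06=62.5558; Δ=(74.5022−3.4960)/(183.6800−98.4000)=0.8326; B=V−Δ·S=-73.9945
As a check, the time-0 holding Δ(0,0)·S0 + B(0,0) comes to 62.5558 — exactly V0.

(0,0): Delta=0.8326 Bond=-73.9945
(1,0): Delta=0.0819 Bond=-4.5600
(1,1): Delta=0.8851 Bond=-88.0699
(2,0): Delta=0.0000 Bond=0.0000
(2,1): Delta=0.0876 Bond=-5.4641
(2,2): Delta=0.9408 Bond=-104.8180
(3,0): Delta=0.0000 Bond=0.0000
(3,1): Delta=0.0000 Bond=0.0000
(3,2): Delta=0.0937 Bond=-6.5474
(3,3): Delta=1.0000 Bond=-124.7453
V0=62.5558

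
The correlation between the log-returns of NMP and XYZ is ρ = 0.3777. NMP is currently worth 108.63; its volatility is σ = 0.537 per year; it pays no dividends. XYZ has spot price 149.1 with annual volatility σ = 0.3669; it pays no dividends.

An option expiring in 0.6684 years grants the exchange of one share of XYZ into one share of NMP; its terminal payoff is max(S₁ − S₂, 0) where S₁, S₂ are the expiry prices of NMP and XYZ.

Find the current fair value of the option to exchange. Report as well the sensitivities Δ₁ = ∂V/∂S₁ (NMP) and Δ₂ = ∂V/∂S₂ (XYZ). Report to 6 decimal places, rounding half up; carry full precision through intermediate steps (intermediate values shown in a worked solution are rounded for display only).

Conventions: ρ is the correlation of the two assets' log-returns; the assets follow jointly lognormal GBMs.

σ_eff = √(σ₁² + σ₂² − 2ρσ₁σ₂) = √(0.537² + 0.3669² − 2·0.3777·0.537·0.3669) = 0.523595
d₁ = (ln(S₁/S₂) + (q₂ − q₁ + σ_eff²/2)T) / (σ_eff√T) = (ln(108.63/149.1) + (0.0 − 0.0 + 0.137076)·0.6684) / 0.428069 = -0.525729
d₂ = d₁ − σ_eff√T = -0.525729 − 0.428069 = -0.953798
N(d₁) = 0.299538,  N(d₂) = 0.170093
V = S₁·e^{−q₁T}·N(d₁) − S₂·e^{−q₂T}·N(d₂) = 32.538852 − 25.360874 = 7.177978
Key observation: the rate r is irrelevant here: denominating values in XYZ turns the exchange into a ratio option on S₁/S₂, and discounting at r drops out.
Δ₁ = e^{−q₁T}·N(d₁) = 0.299538;  Δ₂ = −e^{−q₂T}·N(d₂) = -0.170093

exchange price = 7.177978
Δ1 = 0.299538
Δ2 = -0.170093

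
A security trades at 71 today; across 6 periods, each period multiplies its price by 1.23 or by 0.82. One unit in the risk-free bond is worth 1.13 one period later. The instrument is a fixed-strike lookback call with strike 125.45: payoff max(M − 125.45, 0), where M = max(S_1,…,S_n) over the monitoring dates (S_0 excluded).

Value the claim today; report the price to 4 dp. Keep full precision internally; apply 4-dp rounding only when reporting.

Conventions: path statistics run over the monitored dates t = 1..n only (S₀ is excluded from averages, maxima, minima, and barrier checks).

Set p* = 0.7561 (from d < R < u); the path-dependent value is the discounted p*-expectation over all price paths.
Enumerate all 2^6 = 64 price paths (U = up ×1.23, D = down ×0.82); each path with k up-moves has probability p*^k·(1−p*)^(6−k).
DDDDDD: M=58.2200, payoff=0.0000, prob=0.000211
UDDDDD: M=87.3300, payoff=0.0000, prob=0.000653
DUDDDD: M=71.6106, payoff=0.0000, prob=0.000653
UUDDDD: M=107.4159, payoff=0.0000, prob=0.002023
DDUDDD: M=58.7207, payoff=0.0000, prob=0.000653
UDUDDD: M=88.0810, payoff=0.0000, prob=0.002023
DUUDDD: M=88.0810, payoff=0.0000, prob=0.002023
UUUDDD: M=132.1216, payoff=6.6716, prob=0.006272
DDDUDD: M=58.2200, payoff=0.0000, prob=0.000653
UDDUDD: M=87.3300, payoff=0.0000, prob=0.002023
DUDUDD: M=72.2265, payoff=0.0000, prob=0.002023
UUDUDD: M=108.3397, payoff=0.0000, prob=0.006272
DDUUDD: M=72.2265, payoff=0.0000, prob=0.002023
UDUUDD: M=108.3397, payoff=0.0000, prob=0.006272
DUUUDD: M=108.3397, payoff=0.0000, prob=0.006272
UUUUDD: M=162.5095, payoff=37.0595, prob=0.019442
DDDDUD: M=58.2200, payoff=0.0000, prob=0.000653
UDDDUD: M=87.3300, payoff=0.0000, prob=0.002023
DUDDUD: M=71.6106, payoff=0.0000, prob=0.002023
UUDDUD: M=107.4159, payoff=0.0000, prob=0.006272
DDUDUD: M=59.2257, payoff=0.0000, prob=0.002023
UDUDUD: M=88.8385, payoff=0.0000, prob=0.006272
DUUDUD: M=88.8385, payoff=0.0000, prob=0.006272
UUUDUD: M=133.2578, payoff=7.8078, prob=0.019442
DDDUUD: M=59.2257, payoff=0.0000, prob=0.002023
UDDUUD: M=88.8385, payoff=0.0000, prob=0.006272
DUDUUD: M=88.8385, payoff=0.0000, prob=0.006272
UUDUUD: M=133.2578, payoff=7.8078, prob=0.019442
DDUUUD: M=88.8385, payoff=0.0000, prob=0.006272
UDUUUD: M=133.2578, payoff=7.8078, prob=0.019442
DUUUUD: M=133.2578, payoff=7.8078, prob=0.019442
UUUUUD: M=199.8867, payoff=74.4367, prob=0.060271
DDDDDU: M=58.2200, payoff=0.0000, prob=0.000653
UDDDDU: M=87.3300, payoff=0.0000, prob=0.002023
DUDDDU: M=71.6106, payoff=0.0000, prob=0.002023
UUDDDU: M=107.4159, payoff=0.0000, prob=0.006272
DDUDDU: M=58.7207, payoff=0.0000, prob=0.002023
UDUDDU: M=88.0810, payoff=0.0000, prob=0.006272
DUUDDU: M=88.0810, payoff=0.0000, prob=0.006272
UUUDDU: M=132.1216, payoff=6.6716, prob=0.019442
DDDUDU: M=58.2200, payoff=0.0000, prob=0.002023
UDDUDU: M=87.3300, payoff=0.0000, prob=0.006272
DUDUDU: M=72.8476, payoff=0.0000, prob=0.006272
UUDUDU: M=109.2714, payoff=0.0000, prob=0.019442
DDUUDU: M=72.8476, payoff=0.0000, prob=0.006272
UDUUDU: M=109.2714, payoff=0.0000, prob=0.019442
DUUUDU: M=109.2714, payoff=0.0000, prob=0.019442
UUUUDU: M=163.9071, payoff=38.4571, prob=0.060271
DDDDUU: M=58.2200, payoff=0.0000, prob=0.002023
UDDDUU: M=87.3300, payoff=0.0000, prob=0.006272
DUDDUU: M=72.8476, payoff=0.0000, prob=0.006272
UUDDUU: M=109.2714, payoff=0.0000, prob=0.019442
DDUDUU: M=72.8476, payoff=0.0000, prob=0.006272
UDUDUU: M=109.2714, payoff=0.0000, prob=0.019442
DUUDUU: M=109.2714, payoff=0.0000, prob=0.019442
UUUDUU: M=163.9071, payoff=38.4571, prob=0.060271
DDDUUU: M=72.8476, payoff=0.0000, prob=0.006272
UDDUUU: M=109.2714, payoff=0.0000, prob=0.019442
DUDUUU: M=109.2714, payoff=0.0000, prob=0.019442
UUDUUU: M=163.9071, payoff=38.4571, prob=0.060271
DDUUUU: M=109.2714, payoff=0.0000, prob=0.019442
UDUUUU: M=163.9071, payoff=38.4571, prob=0.060271
DUUUUU: M=163.9071, payoff=38.4571, prob=0.060271
UUUUUU: M=245.8606, payoff=120.4106, prob=0.186839
Price = Σ prob·payoff / R^6 = 40.072145 / 2.081952 = 19.2474

price = 19.2474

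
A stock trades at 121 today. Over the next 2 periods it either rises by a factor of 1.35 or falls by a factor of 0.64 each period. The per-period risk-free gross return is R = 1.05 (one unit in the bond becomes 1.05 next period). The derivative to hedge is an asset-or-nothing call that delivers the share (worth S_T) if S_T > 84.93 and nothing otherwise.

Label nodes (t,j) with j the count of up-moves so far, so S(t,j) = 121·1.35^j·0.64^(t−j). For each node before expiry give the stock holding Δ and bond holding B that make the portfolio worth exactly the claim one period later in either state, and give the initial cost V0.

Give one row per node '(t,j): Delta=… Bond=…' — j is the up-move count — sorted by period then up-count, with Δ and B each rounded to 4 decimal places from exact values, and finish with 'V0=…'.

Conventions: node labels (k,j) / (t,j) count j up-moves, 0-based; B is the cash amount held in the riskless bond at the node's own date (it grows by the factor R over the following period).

Risk-neutral probability p* = (R−d)/(u−d) = (1.05−0.64)/(1.35−0.64) = 0.5775.
Terminal payoffs: V(2,0)=0.0000, V(2,1)=104.5440, V(2,2)=220.5225
Node (1,0) S=77.4400: V=(p*·104.5440+(1−p*)·0.0000)/1.05=57.4957; Δ=(104.5440−0.0000)/(104.5440−49.5616)=1.9014; B=V−Δ·S=-89.7494
Node (1,1) S=163.3500: V=(p*·220.5225+(1−p*)·104.5440)/1.05=163.3500; Δ=(220.5225−104.5440)/(220.5225−104.5440)=1.0000; B=V−Δ·S=0.0000
Node (0,0) S=121.0000: V=(p*·163.3500+(1−p*)·57.4957)/1.05=112.9741; Δ=(163.3500−57.4957)/(163.3500−77.4400)=1.2322; B=V−Δ·S=-36.1164
Check: Δ(0,0)·S0 + B(0,0) = 112.9741 = V0.

(0,0): Delta=1.2322 Bond=-36.1164
(1,0): Delta=1.9014 Bond=-89.7494
(1,1): Delta=1.0000 Bond=0.0000
V0=112.9741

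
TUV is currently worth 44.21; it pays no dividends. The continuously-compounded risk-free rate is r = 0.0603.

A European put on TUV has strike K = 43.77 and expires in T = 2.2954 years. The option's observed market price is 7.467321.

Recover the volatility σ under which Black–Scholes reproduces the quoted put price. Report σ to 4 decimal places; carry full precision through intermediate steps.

sigma = 0.4188

At σ = 0.4188 the Black–Scholes value reproduces the quote:
σ√T = 0.4188·√2.2954 = 0.634506
d₁ = (ln(S/K) + (r+σ²/2)T) / (σ√T) = (ln(44.21/43.77) + (0.0603+0.4188²/2)·2.2954) / 0.634506 = (0.010002 + 0.339712) / 0.634506 = 0.551159
d₂ = d₁ − σ√T = 0.551159 − 0.634506 = -0.083347
e^{−rT} = 0.870739
N(−d₁) = 0.290762,  N(−d₂) = 0.533212
V = K·e^{−rT}·N(−d₂) − S·N(−d₁) = 20.321919 − 12.854598 = 7.467321 (the observed quote) — the price is monotone increasing in volatility, hence this σ is the only solution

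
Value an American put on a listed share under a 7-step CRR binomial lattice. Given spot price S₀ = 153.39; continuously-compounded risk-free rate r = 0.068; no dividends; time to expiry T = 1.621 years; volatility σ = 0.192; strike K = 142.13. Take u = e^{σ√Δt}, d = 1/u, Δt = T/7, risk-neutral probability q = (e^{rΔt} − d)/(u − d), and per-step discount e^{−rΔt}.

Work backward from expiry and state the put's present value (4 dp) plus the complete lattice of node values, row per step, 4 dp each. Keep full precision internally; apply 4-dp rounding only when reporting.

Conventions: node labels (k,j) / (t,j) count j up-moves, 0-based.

Δt=0.23157  u=1.09680  d=0.91175  q=0.56269  discount=0.98438
step 7 (expiry): payoffs max(K−S,0) = 61.7934 45.4880 25.8732 2.2773 0.0000 0.0000 0.0000 0.0000
k=6: (k=6,j=0): S=88.1130, K−S=54.0170, hold=51.7965 ⇒ V=54.0170 exercise | (k=6,j=1): S=105.9967, K−S=36.1333, hold=33.9128 ⇒ V=36.1333 exercise | (k=6,j=2): S=127.5101, K−S=14.6199, hold=12.3993 ⇒ V=14.6199 exercise | (k=6,j=3): S=153.3900, K−S=0.0000, hold=0.9803 ⇒ V=0.9803 continue | (k=6,j=4): S=184.5225, K−S=0.0000, hold=0.0000 ⇒ V=0.0000 continue | (k=6,j=5): S=221.9739, K−S=0.0000, hold=0.0000 ⇒ V=0.0000 continue | (k=6,j=6): S=267.0264, K−S=0.0000, hold=0.0000 ⇒ V=0.0000 continue
k=5: (k=5,j=0): S=96.6420, K−S=45.4880, hold=43.2674 ⇒ V=45.4880 exercise | (k=5,j=1): S=116.2568, K−S=25.8732, hold=23.6526 ⇒ V=25.8732 exercise | (k=5,j=2): S=139.8527, K−S=2.2773, hold=6.8366 ⇒ V=6.8366 continue | (k=5,j=3): S=168.2377, K−S=0.0000, hold=0.4220 ⇒ V=0.4220 continue | (k=5,j=4): S=202.3838, K−S=0.0000, hold=0.0000 ⇒ V=0.0000 continue | (k=5,j=5): S=243.4602, K−S=0.0000, hold=0.0000 ⇒ V=0.0000 continue
k=4: (k=4,j=0): S=105.9967, K−S=36.1333, hold=33.9128 ⇒ V=36.1333 exercise | (k=4,j=1): S=127.5101, K−S=14.6199, hold=14.9247 ⇒ V=14.9247 continue | (k=4,j=2): S=153.3900, K−S=0.0000, hold=3.1768 ⇒ V=3.1768 continue | (k=4,j=3): S=184.5225, K−S=0.0000, hold=0.1817 ⇒ V=0.1817 continue | (k=4,j=4): S=221.9739, K−S=0.0000, hold=0.0000 ⇒ V=0.0000 continue
k=3: (k=3,j=0): S=116.2568, K−S=25.8732, hold=23.8214 ⇒ V=25.8732 exercise | (k=3,j=1): S=139.8527, K−S=2.2773, hold=8.1844 ⇒ V=8.1844 continue | (k=3,j=2): S=168.2377, K−S=0.0000, hold=1.4682 ⇒ V=1.4682 continue | (k=3,j=3): S=202.3838, K−S=0.0000, hold=0.0782 ⇒ V=0.0782 continue
k=2: (k=2,j=0): S=127.5101, K−S=14.6199, hold=15.6712 ⇒ V=15.6712 continue | (k=2,j=1): S=153.3900, K−S=0.0000, hold=4.3364 ⇒ V=4.3364 continue | (k=2,j=2): S=184.5225, K−S=0.0000, hold=0.6753 ⇒ V=0.6753 continue
k=1: (k=1,j=0): S=139.8527, K−S=2.2773, hold=9.1481 ⇒ V=9.1481 continue | (k=1,j=1): S=168.2377, K−S=0.0000, hold=2.2408 ⇒ V=2.2408 continue
k=0: (k=0,j=0): S=153.3900, K−S=0.0000, hold=5.1793 ⇒ V=5.1793 continue

price = 5.1793
tree:
5.1793
9.1481 2.2408
15.6712 4.3364 0.6753
25.8732 8.1844 1.4682 0.0782
36.1333 14.9247 3.1768 0.1817 0.0000
45.4880 25.8732 6.8366 0.4220 0.0000 0.0000
54.0170 36.1333 14.6199 0.9803 0.0000 0.0000 0.0000
61.7934 45.4880 25.8732 2.2773 0.0000 0.0000 0.0000 0.0000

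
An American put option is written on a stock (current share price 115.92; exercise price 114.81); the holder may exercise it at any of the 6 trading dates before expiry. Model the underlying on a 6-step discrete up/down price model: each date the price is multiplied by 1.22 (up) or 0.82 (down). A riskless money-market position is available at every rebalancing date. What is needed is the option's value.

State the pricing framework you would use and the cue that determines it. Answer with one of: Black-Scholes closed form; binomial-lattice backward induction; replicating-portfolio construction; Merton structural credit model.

framework: binomial-lattice backward induction

Key observation: an American put (K = 114.81, S₀ = 115.92) on a 6-date tree has no closed form — the optimal stopping decision is embedded and must be resolved recursively from expiry.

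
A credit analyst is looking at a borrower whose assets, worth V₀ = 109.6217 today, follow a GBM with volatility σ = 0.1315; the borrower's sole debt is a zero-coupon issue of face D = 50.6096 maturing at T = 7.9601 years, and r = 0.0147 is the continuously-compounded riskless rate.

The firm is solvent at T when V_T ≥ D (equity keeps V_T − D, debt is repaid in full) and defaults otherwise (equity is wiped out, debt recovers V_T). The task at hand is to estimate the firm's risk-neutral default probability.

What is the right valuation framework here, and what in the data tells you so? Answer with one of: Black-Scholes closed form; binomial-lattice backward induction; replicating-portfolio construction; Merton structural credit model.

framework: Merton structural credit model

Key observation: the data describe a firm's assets (V₀ = 109.6217, GBM) and a single zero-coupon debt of face 50.6096, so credit quantities follow from equity-as-call in the structural model.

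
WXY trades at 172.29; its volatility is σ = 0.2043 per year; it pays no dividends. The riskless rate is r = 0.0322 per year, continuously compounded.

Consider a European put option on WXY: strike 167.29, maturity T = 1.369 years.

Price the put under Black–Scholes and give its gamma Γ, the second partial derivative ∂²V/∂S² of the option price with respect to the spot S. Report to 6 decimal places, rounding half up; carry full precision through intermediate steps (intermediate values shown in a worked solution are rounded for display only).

σ√T = 0.2043·√1.369 = 0.239040
d₁ = (ln(S/K) + (r+σ²/2)T) / (σ√T) = (ln(172.29/167.29) + (0.0322+0.2043²/2)·1.369) / 0.239040 = (0.029450 + 0.072652) / 0.239040 = 0.427134
d₂ = d₁ − σ√T = 0.427134 − 0.239040 = 0.188095
e^{−rT} = 0.956876
N(−d₁) = 0.334641,  N(−d₂) = 0.425401
Put price V = K·e^{−rT}·N(−d₂) − S·N(−d₁) = 68.096419 − 57.655256 = 10.441162
φ(d₁) = (1/√(2π))·e^{−d₁²/2} = 0.364161
Γ = φ(d₁) / (S·σ·√T) = 0.008842

price = 10.441162
Γ = 0.008842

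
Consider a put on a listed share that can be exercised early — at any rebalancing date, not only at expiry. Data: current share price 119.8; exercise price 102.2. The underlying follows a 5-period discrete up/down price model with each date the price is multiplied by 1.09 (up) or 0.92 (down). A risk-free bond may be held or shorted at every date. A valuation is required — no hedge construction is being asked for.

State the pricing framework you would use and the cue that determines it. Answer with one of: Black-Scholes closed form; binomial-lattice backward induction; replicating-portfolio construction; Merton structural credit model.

framework: binomial-lattice backward induction

Key observation: an American put (K = 102.2, S₀ = 119.8) on a 5-date tree has no closed form — the optimal stopping decision is embedded and must be resolved recursively from expiry.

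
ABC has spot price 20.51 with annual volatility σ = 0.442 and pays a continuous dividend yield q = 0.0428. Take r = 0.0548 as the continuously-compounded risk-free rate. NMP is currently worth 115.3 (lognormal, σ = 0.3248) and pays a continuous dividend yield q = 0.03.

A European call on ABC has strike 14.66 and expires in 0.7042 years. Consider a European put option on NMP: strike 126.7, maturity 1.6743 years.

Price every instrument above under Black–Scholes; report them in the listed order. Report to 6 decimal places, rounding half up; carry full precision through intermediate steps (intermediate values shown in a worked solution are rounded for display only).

[ABC call K=14.66]
σ√T = 0.442·√0.7042 = 0.370911
d₁ = (ln(S/K) + (r−q+σ²/2)T) / (σ√T) = (ln(20.51/14.66) + (0.0548−0.0428+0.442²/2)·0.7042) / 0.370911 = (0.335790 + 0.077238) / 0.370911 = 1.113549
d₂ = d₁ − σ√T = 1.113549 − 0.370911 = 0.742637
e^{−rT} = 0.962145
e^{−qT} = 0.970310
N(d₁) = 0.867264,  N(d₂) = 0.771149
price = S·e^{−qT}·N(d₁) − K·e^{−rT}·N(d₂) = 17.259461 − 10.877095 = 6.382365
[NMP put K=126.7]
σ√T = 0.3248·√1.6743 = 0.420274
d₁ = (ln(S/K) + (r−q+σ²/2)T) / (σ√T) = (ln(115.3/126.7) + (0.0548−0.03+0.3248²/2)·1.6743) / 0.420274 = (-0.094285 + 0.129838) / 0.420274 = 0.084595
d₂ = d₁ − σ√T = 0.084595 − 0.420274 = -0.335679
e^{−rT} = 0.912332
e^{−qT} = 0.951012
N(−d₁) = 0.466292,  N(−d₂) = 0.631444
price = K·e^{−rT}·N(−d₂) − S·e^{−qT}·N(−d₁) = 72.990089 − 51.129642 = 21.860448

price(ABC call K=14.66) = 6.382365
price(NMP put K=126.7) = 21.860448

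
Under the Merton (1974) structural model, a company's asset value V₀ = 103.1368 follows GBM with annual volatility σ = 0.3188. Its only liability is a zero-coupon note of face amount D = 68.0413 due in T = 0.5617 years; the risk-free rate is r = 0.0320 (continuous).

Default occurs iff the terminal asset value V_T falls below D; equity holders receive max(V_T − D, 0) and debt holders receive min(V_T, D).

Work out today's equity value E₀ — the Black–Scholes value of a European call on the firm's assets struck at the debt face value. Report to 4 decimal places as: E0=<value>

Work the structural quantities from V₀ = 103.1368 against face 68.0413:
d₁ = [ln(V₀/D) + (r + σ²/2)T] / (σ√T)
   = [ln(103.1368/68.0413) + (0.0320 + 0.5·0.3188²)·0.5617] / (0.3188·√0.5617)
   = [0.415941 + 0.046518] / 0.238930 = 1.935545
d₂ = d₁ − σ√T = 1.935545 − 0.238930 = 1.696615
N(d₁) = 0.973538,  N(d₂) = 0.955115,  e^(−rT) = 0.982186
E₀ = V₀·N(d₁) − D·e^(−rT)·N(d₂)
   = 103.1368·0.973538 − 68.0413·0.982186·0.955115 = 36.578010

E0=36.5780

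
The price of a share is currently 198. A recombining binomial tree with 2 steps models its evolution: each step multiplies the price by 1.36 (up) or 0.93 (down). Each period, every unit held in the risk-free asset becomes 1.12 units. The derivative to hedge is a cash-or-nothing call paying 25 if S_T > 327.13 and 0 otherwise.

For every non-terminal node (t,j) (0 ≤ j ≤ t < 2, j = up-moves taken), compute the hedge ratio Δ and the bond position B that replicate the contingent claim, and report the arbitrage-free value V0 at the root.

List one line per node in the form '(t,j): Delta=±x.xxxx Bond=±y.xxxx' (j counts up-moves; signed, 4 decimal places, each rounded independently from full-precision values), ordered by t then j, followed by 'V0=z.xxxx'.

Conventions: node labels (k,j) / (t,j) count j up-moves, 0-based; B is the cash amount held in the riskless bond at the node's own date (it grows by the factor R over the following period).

Arbitrage-free pricing uses the up-move probability p* = (R−d)/(u−d) = 0.4419, discounting each step at R = 1.12.
Expiry values: V(2,0)=0.0000, V(2,1)=0.0000, V(2,2)=25.0000
  t=1,j=0: stock 184.1400 → up 250.4304 (V=0.0000), down 171.2502 (V=0.0000). Price 0.0000; hedge Δ=0.0000, bond B=0.0000.
  t=1,j=1: stock 269.2800 → up 366.2208 (V=25.0000), down 250.4304 (V=0.0000). Price 9.8630; hedge Δ=0.2159, bond B=-48.2766.
  t=0,j=0: stock 198.0000 → up 269.2800 (V=9.8630), down 184.1400 (V=0.0000). Price 3.8911; hedge Δ=0.1158, bond B=-19.0460.
Verification: the root portfolio costs Δ(0,0)·S0 + B(0,0) = 3.8911, matching V0.

(0,0): Delta=0.1158 Bond=-19.0460
(1,0): Delta=0.0000 Bond=0.0000
(1,1): Delta=0.2159 Bond=-48.2766
V0=3.8911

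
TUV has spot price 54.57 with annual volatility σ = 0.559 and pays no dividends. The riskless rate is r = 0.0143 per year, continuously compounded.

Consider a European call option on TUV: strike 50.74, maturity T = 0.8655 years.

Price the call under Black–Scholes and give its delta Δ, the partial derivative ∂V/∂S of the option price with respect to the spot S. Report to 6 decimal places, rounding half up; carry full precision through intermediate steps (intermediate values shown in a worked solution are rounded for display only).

price = 13.105805
Δ = 0.664127

σ√T = 0.559·√0.8655 = 0.520050
d₁ = (ln(S/K) + (r+σ²/2)T) / (σ√T) = (ln(54.57/50.74) + (0.0143+0.559²/2)·0.8655) / 0.520050 = (0.072770 + 0.147603) / 0.520050 = 0.423752
d₂ = d₁ − σ√T = 0.423752 − 0.520050 = -0.096298
e^{−rT} = 0.987700
N(d₁) = 0.664127,  N(d₂) = 0.461642
Call price V = S·N(d₁) − K·e^{−rT}·N(d₂) = 36.241398 − 23.135593 = 13.105805
Δ = N(d₁) = 0.664127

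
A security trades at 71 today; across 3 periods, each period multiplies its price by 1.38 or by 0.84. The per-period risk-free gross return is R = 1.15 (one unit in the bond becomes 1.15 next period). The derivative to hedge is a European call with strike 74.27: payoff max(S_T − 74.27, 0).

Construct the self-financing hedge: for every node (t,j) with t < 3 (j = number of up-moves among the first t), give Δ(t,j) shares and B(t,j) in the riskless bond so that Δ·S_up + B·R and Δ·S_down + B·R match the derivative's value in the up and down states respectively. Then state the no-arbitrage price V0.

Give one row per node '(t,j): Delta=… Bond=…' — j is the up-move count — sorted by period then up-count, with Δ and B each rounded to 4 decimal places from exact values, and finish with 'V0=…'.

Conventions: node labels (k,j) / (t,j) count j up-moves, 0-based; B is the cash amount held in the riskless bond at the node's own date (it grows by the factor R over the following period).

Arbitrage-free pricing uses the up-move probability p* = (R−d)/(u−d) = 0.5741, discounting each step at R = 1.15.
Terminal payoffs: V(3,0)=0.0000, V(3,1)=0.0000, V(3,2)=39.3084, V(3,3)=112.3231
(2,0): S=50.0976. Δ = (V_up−V_dn)/(S_up−S_dn) = (0.0000−0.0000)/(69.1347−42.0820) = 0.0000. V = [p*·0.0000 + (1−p*)·0.0000]/1.15 = 0.0000. B = V − Δ·S = 0.0000.
(2,1): S=82.3032. Δ = (V_up−V_dn)/(S_up−S_dn) = (39.3084−0.0000)/(113.5784−69.1347) = 0.8845. V = [p*·39.3084 + (1−p*)·0.0000]/1.15 = 19.6226. B = V − Δ·S = -53.1708.
(2,2): S=135.2124. Δ = (V_up−V_dn)/(S_up−S_dn) = (112.3231−39.3084)/(186.5931−113.5784) = 1.0000. V = [p*·112.3231 + (1−p*)·39.3084]/1.15 = 70.6298. B = V − Δ·S = -64.5826.
(1,0): S=59.6400. Δ = (V_up−V_dn)/(S_up−S_dn) = (19.6226−0.0000)/(82.3032−50.0976) = 0.6093. V = [p*·19.6226 + (1−p*)·0.0000]/1.15 = 9.7955. B = V − Δ·S = -26.5426.
(1,1): S=97.9800. Δ = (V_up−V_dn)/(S_up−S_dn) = (70.6298−19.6226)/(135.2124−82.3032) = 0.9641. V = [p*·70.6298 + (1−p*)·19.6226]/1.15 = 42.5256. B = V − Δ·S = -51.9322.
(0,0): S=71.0000. Δ = (V_up−V_dn)/(S_up−S_dn) = (42.5256−9.7955)/(97.9800−59.6400) = 0.8537. V = [p*·42.5256 + (1−p*)·9.7955]/1.15 = 24.8565. B = V − Δ·S = -35.7549.
Sanity check at the root: Δ(0,0)·S0 + B(0,0) reproduces V0 = 24.8565.

(0,0): Delta=0.8537 Bond=-35.7549
(1,0): Delta=0.6093 Bond=-26.5426
(1,1): Delta=0.9641 Bond=-51.9322
(2,0): Delta=0.0000 Bond=0.0000
(2,1): Delta=0.8845 Bond=-53.1708
(2,2): Delta=1.0000 Bond=-64.5826
V0=24.8565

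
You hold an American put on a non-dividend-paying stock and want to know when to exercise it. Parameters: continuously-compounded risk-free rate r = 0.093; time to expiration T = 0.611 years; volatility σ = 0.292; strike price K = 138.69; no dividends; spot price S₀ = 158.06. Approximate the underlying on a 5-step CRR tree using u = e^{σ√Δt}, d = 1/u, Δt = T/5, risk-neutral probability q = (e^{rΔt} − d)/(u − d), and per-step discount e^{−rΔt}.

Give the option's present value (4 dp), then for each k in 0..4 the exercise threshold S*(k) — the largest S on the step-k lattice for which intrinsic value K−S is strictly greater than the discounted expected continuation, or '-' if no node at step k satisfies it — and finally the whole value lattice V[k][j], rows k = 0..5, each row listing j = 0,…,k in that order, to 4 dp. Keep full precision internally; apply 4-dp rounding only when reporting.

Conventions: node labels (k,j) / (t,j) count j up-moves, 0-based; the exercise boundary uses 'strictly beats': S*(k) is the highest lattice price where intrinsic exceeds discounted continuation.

price = 3.8664
boundary = - - - 116.3672 105.0751
tree:
3.8664
7.1556 1.0374
12.8881 2.2343 0.0000
22.3228 4.8123 0.0000 0.0000
33.6149 10.3645 0.0000 0.0000 0.0000
43.8112 22.3228 0.0000 0.0000 0.0000 0.0000

Δt=0.12220  u=1.10747  d=0.90296  q=0.53039  discount=0.98870
step 5 (expiry): payoffs max(K−S,0) = 43.8112 22.3228 0.0000 0.0000 0.0000 0.0000
step 4: (k=4,j=0): S=105.0751, K−S=33.6149, hold=32.0476 ⇒ V=33.6149 exercise | (k=4,j=1): S=128.8727, K−S=9.8173, hold=10.3645 ⇒ V=10.3645 continue | (k=4,j=2): S=158.0600, K−S=0.0000, hold=0.0000 ⇒ V=0.0000 continue | (k=4,j=3): S=193.8577, K−S=0.0000, hold=0.0000 ⇒ V=0.0000 continue | (k=4,j=4): S=237.7629, K−S=0.0000, hold=0.0000 ⇒ V=0.0000 continue  boundary S*=105.0751
step 3: (k=3,j=0): S=116.3672, K−S=22.3228, hold=21.0426 ⇒ V=22.3228 exercise | (k=3,j=1): S=142.7222, K−S=0.0000, hold=4.8123 ⇒ V=4.8123 continue | (k=3,j=2): S=175.0461, K−S=0.0000, hold=0.0000 ⇒ V=0.0000 continue | (k=3,j=3): S=214.6908, K−S=0.0000, hold=0.0000 ⇒ V=0.0000 continue  boundary S*=116.3672
step 2: (k=2,j=0): S=128.8727, K−S=9.8173, hold=12.8881 ⇒ V=12.8881 continue | (k=2,j=1): S=158.0600, K−S=0.0000, hold=2.2343 ⇒ V=2.2343 continue | (k=2,j=2): S=193.8577, K−S=0.0000, hold=0.0000 ⇒ V=0.0000 continue  boundary S*=-
step 1: (k=1,j=0): S=142.7222, K−S=0.0000, hold=7.1556 ⇒ V=7.1556 continue | (k=1,j=1): S=175.0461, K−S=0.0000, hold=1.0374 ⇒ V=1.0374 continue  boundary S*=-
step 0: (k=0,j=0): S=158.0600, K−S=0.0000, hold=3.8664 ⇒ V=3.8664 continue  boundary S*=-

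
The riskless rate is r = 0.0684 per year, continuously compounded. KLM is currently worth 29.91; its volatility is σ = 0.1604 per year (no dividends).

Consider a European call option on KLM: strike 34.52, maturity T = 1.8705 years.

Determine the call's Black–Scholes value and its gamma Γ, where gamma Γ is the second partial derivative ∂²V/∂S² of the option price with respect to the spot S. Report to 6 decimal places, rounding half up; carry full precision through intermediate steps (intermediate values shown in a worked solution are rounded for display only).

price = 2.406990
Γ = 0.060754

σ√T = 0.1604·√1.8705 = 0.219373
d₁ = (ln(S/K) + (r+σ²/2)T) / (σ√T) = (ln(29.91/34.52) + (0.0684+0.1604²/2)·1.8705) / 0.219373 = (-0.143346 + 0.152004) / 0.219373 = 0.039469
d₂ = d₁ − σ√T = 0.039469 − 0.219373 = -0.179904
e^{−rT} = 0.879904
N(d₁) = 0.515742,  N(d₂) = 0.428614
Call price V = S·N(d₁) − K·e^{−rT}·N(d₂) = 15.425838 − 13.018848 = 2.406990
φ(d₁) = (1/√(2π))·e^{−d₁²/2} = 0.398632
Γ = φ(d₁) / (S·σ·√T) = 0.060754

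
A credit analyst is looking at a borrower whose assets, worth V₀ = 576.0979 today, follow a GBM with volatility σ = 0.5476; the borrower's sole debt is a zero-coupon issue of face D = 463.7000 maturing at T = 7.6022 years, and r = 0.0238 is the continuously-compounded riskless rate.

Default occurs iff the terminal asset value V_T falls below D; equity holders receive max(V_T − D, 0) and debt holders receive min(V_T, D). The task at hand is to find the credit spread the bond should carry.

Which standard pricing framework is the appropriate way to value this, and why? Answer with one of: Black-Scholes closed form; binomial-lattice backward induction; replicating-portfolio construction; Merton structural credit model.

framework: Merton structural credit model

Key observation: assets follow a GBM and default happens iff V_T < 463.7000; valuing claims on that split (equity as a call, risky debt as the residual) is the structural model's definition.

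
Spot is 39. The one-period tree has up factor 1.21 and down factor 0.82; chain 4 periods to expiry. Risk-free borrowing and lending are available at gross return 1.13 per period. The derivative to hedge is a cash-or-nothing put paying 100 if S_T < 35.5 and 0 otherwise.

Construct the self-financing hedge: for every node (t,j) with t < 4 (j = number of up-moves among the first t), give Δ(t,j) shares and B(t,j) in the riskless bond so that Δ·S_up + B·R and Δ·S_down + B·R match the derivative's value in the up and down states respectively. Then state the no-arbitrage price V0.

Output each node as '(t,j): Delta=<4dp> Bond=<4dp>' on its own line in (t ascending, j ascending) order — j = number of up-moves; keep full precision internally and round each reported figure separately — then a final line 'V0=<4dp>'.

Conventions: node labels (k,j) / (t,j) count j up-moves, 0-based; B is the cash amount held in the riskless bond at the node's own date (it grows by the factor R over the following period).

No-arbitrage ⇒ martingale measure with p* = (R−d)/(u−d) = 0.7949.
At maturity the claim pays: V(4,0)=100.0000, V(4,1)=100.0000, V(4,2)=0.0000, V(4,3)=0.0000, V(4,4)=0.0000
(3,0): S=21.5034. Δ = (V_up−V_dn)/(S_up−S_dn) = (100.0000−100.0000)/(26.0191−17.6327) = 0.0000. V = [p*·100.0000 + (1−p*)·100.0000]/1.13 = 88.4956. B = V − Δ·S = 88.4956.
(3,1): S=31.7306. Δ = (V_up−V_dn)/(S_up−S_dn) = (0.0000−100.0000)/(38.3940−26.0191) = -8.0809. V = [p*·0.0000 + (1−p*)·100.0000]/1.13 = 18.1529. B = V − Δ·S = 274.5632.
(3,2): S=46.8219. Δ = (V_up−V_dn)/(S_up−S_dn) = (0.0000−0.0000)/(56.6545−38.3940) = 0.0000. V = [p*·0.0000 + (1−p*)·0.0000]/1.13 = 0.0000. B = V − Δ·S = 0.0000.
(3,3): S=69.0909. Δ = (V_up−V_dn)/(S_up−S_dn) = (0.0000−0.0000)/(83.6000−56.6545) = 0.0000. V = [p*·0.0000 + (1−p*)·0.0000]/1.13 = 0.0000. B = V − Δ·S = 0.0000.
(2,0): S=26.2236. Δ = (V_up−V_dn)/(S_up−S_dn) = (18.1529−88.4956)/(31.7306−21.5034) = -6.8780. V = [p*·18.1529 + (1−p*)·88.4956]/1.13 = 28.8338. B = V − Δ·S = 209.1995.
(2,1): S=38.6958. Δ = (V_up−V_dn)/(S_up−S_dn) = (0.0000−18.1529)/(46.8219−31.7306) = -1.2029. V = [p*·0.0000 + (1−p*)·18.1529]/1.13 = 3.2953. B = V − Δ·S = 49.8413.
(2,2): S=57.0999. Δ = (V_up−V_dn)/(S_up−S_dn) = (0.0000−0.0000)/(69.0909−46.8219) = 0.0000. V = [p*·0.0000 + (1−p*)·0.0000]/1.13 = 0.0000. B = V − Δ·S = 0.0000.
(1,0): S=31.9800. Δ = (V_up−V_dn)/(S_up−S_dn) = (3.2953−28.8338)/(38.6958−26.2236) = -2.0476. V = [p*·3.2953 + (1−p*)·28.8338]/1.13 = 7.5522. B = V − Δ·S = 73.0355.
(1,1): S=47.1900. Δ = (V_up−V_dn)/(S_up−S_dn) = (0.0000−3.2953)/(57.0999−38.6958) = -0.1791. V = [p*·0.0000 + (1−p*)·3.2953]/1.13 = 0.5982. B = V − Δ·S = 9.0477.
(0,0): S=39.0000. Δ = (V_up−V_dn)/(S_up−S_dn) = (0.5982−7.5522)/(47.1900−31.9800) = -0.4572. V = [p*·0.5982 + (1−p*)·7.5522]/1.13 = 1.7917. B = V − Δ·S = 19.6225.
Sanity check at the root: Δ(0,0)·S0 + B(0,0) reproduces V0 = 1.7917.

(0,0): Delta=-0.4572 Bond=19.6225
(1,0): Delta=-2.0476 Bond=73.0355
(1,1): Delta=-0.1791 Bond=9.0477
(2,0): Delta=-6.8780 Bond=209.1995
(2,1): Delta=-1.2029 Bond=49.8413
(2,2): Delta=0.0000 Bond=0.0000
(3,0): Delta=0.0000 Bond=88.4956
(3,1): Delta=-8.0809 Bond=274.5632
(3,2): Delta=0.0000 Bond=0.0000
(3,3): Delta=0.0000 Bond=0.0000
V0=1.7917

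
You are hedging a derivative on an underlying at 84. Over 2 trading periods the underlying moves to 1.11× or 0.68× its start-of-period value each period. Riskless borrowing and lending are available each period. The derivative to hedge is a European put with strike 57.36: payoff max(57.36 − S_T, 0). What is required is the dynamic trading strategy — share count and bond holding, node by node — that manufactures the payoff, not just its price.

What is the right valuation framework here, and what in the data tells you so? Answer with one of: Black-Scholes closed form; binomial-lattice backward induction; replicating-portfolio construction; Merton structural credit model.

Key observation: a price alone would not answer the question — the per-node share/bond construction on the spot-84, 1.11/0.68 tree is required, and only the replicating-portfolio method yields it.

framework: replicating-portfolio construction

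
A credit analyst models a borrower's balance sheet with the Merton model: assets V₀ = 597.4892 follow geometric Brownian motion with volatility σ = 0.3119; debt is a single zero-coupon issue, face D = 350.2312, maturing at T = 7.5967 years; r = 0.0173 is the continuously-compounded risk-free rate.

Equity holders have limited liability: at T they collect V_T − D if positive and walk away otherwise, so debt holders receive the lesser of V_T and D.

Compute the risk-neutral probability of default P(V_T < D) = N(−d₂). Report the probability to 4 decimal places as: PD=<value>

PD=0.3653

Work the structural quantities from V₀ = 597.4892 against face 350.2312:
d₁ = [ln(V₀/D) + (r + σ²/2)T] / (σ√T)
   = [ln(597.4892/350.2312) + (0.0173 + 0.5·0.3119²)·7.5967] / (0.3119·√7.5967)
   = [0.534143 + 0.500933] / 0.859662 = 1.204049
d₂ = d₁ − σ√T = 1.204049 − 0.859662 = 0.344386
risk-neutral PD = N(−d₂) = N(-0.344386) = 0.365278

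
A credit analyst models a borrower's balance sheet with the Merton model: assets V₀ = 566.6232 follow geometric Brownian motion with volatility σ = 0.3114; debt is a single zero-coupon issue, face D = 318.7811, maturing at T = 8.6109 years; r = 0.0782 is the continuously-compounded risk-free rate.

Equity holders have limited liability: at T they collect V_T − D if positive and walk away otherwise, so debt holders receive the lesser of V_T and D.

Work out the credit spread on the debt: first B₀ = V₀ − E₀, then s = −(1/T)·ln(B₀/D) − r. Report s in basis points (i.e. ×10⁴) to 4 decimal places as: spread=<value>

spread=75.0586

Apply the equity-as-call identities (strike 318.7811, horizon 8.6109 years):
d₁ = [ln(V₀/D) + (r + σ²/2)T] / (σ√T)
   = [ln(566.6232/318.7811) + (0.0782 + 0.5·0.3114²)·8.6109] / (0.3114·√8.6109)
   = [0.575190 + 1.090872] / 0.913783 = 1.823258
d₂ = d₁ − σ√T = 1.823258 − 0.913783 = 0.909476
N(d₁) = 0.965868,  N(d₂) = 0.818450,  e^(−rT) = 0.509986
E₀ = V₀·N(d₁) − D·e^(−rT)·N(d₂)
   = 566.6232·0.965868 − 318.7811·0.509986·0.818450 = 414.224506
B₀ = V₀ − E₀ = 566.6232 − 414.224506 = 152.398694
spread = −(1/T)·ln(B₀/D) − r = −(1/8.6109)·ln(152.398694/318.7811) − 0.0782 = 0.00750586
in basis points: 0.00750586 × 10⁴ = 75.0586 bp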